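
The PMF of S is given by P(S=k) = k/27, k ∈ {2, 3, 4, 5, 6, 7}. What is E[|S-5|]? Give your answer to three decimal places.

E[|S-5|] = Σ |s-5|·P(S=s)
 = 3·2/27 + 2·1/9 + 1·4/27 + 0·5/27 + 1·2/9 + 2·7/27
 = 2/9 + 2/9 + 4/27 + 0 + 2/9 + 14/27
 = 4/3

1.333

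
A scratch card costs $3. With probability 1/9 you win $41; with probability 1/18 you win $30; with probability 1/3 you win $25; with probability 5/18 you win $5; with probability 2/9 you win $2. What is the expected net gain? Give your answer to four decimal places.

E[payout] = 41·1/9 + 30·1/18 + 25·1/3 + 5·5/18 + 2·2/9
 = 41/9 + 5/3 + 25/3 + 25/18 + 4/9
 = 295/18
Net = 295/18 - 3 = 241/18

13.3889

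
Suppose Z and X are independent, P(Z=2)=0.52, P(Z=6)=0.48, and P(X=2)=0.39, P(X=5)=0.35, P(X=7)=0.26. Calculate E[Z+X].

E[Z+X] = Σ_z Σ_x (z+x) · P(Z=z)P(X=x)
 = 4·0.2028 + 7·0.182 + 9·0.1352 + 8·0.1872 + 11·0.168 + 13·0.1248
 = 0.8112 + 1.274 + 1.2168 + 1.4976 + 1.848 + 1.6224
 = 8.27

8.27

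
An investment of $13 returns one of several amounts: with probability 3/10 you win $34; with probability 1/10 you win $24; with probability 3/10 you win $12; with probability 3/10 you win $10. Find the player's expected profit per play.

6.2

E[payout] = 34·3/10 + 24·1/10 + 12·3/10 + 10·3/10
 = 51/5 + 12/5 + 18/5 + 3
 = 96/5
Net = 96/5 - 13 = 31/5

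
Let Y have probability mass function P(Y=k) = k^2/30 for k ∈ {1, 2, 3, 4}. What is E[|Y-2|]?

1.4

E[|Y-2|] = Σ |y-2|·P(Y=y)
 = 1·1/30 + 0·2/15 + 1·3/10 + 2·8/15
 = 1/30 + 0 + 3/10 + 16/15
 = 7/5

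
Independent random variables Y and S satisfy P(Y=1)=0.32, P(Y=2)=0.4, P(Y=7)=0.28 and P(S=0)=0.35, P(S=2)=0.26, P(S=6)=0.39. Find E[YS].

E[YS] = Σ_y Σ_s ys · P(Y=y)P(S=s)
 = 0·0.112 + 2·0.0832 + 6·0.1248 + 0·0.14 + 4·0.104 + 12·0.156 + 0·0.098 + 14·0.0728 + 42·0.1092
 = 0 + 0.1664 + 0.7488 + 0 + 0.416 + 1.872 + 0 + 1.0192 + 4.5864
 = 8.8088

8.8088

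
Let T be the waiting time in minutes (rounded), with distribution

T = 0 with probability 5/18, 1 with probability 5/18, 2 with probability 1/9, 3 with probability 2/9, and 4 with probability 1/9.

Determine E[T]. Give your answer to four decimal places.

E[T] = Σ t·P(T=t)
 = 0·5/18 + 1·5/18 + 2·1/9 + 3·2/9 + 4·1/9
 = 0 + 5/18 + 2/9 + 2/3 + 4/9
 = 29/18

1.6111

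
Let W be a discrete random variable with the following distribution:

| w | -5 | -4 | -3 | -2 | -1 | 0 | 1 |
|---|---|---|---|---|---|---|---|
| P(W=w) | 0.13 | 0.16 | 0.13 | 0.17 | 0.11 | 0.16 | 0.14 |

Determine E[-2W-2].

E[-2W-2] = Σ (-2w-2)·P(W=w)
 = 8·0.13 + 6·0.16 + 4·0.13 + 2·0.17 + 0·0.11 + (-2)·0.16 + (-4)·0.14
 = 1.04 + 0.96 + 0.52 + 0.34 + 0 + (-0.32) + (-0.56)
 = 1.98

1.98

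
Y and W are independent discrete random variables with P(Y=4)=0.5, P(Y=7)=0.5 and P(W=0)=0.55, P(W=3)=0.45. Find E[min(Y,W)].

E[min(Y,W)] = Σ_y Σ_w min(y,w) · P(Y=y)P(W=w)
 = 0·0.275 + 3·0.225 + 0·0.275 + 3·0.225
 = 0 + 0.675 + 0 + 0.675
 = 1.35

1.35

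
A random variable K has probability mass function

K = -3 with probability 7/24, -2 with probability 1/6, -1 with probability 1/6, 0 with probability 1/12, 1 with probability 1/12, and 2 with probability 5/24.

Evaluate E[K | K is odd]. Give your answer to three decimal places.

-1.769

P(K is odd) = 7/24 + 1/6 + 1/12 = 13/24.
E[K | K is odd] = [(-3)·7/24 + (-1)·1/6 + 1·1/12] / (13/24)
 = -23/24 / (13/24)
 = -23/13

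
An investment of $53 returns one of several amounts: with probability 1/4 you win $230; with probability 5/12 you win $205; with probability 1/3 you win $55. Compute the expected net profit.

E[payout] = 230·1/4 + 205·5/12 + 55·1/3
 = 115/2 + 1025/12 + 55/3
 = 645/4
Net = 645/4 - 53 = 433/4

108.25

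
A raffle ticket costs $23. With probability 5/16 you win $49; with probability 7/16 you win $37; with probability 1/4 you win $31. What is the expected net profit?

16.25

E[payout] = 49·5/16 + 37·7/16 + 31·1/4
 = 245/16 + 259/16 + 31/4
 = 157/4
Net = 157/4 - 23 = 65/4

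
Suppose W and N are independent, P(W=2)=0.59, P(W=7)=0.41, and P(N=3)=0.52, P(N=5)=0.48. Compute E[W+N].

8.01

E[W+N] = Σ_w Σ_n (w+n) · P(W=w)P(N=n)
 = 5·0.3068 + 7·0.2832 + 10·0.2132 + 12·0.1968
 = 1.534 + 1.9824 + 2.132 + 2.3616
 = 8.01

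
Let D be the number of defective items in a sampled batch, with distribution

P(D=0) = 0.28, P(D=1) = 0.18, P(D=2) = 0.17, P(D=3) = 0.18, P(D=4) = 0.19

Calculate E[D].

E[D] = Σ d·P(D=d)
 = 0·0.28 + 1·0.18 + 2·0.17 + 3·0.18 + 4·0.19
 = 0 + 0.18 + 0.34 + 0.54 + 0.76
 = 1.82

1.82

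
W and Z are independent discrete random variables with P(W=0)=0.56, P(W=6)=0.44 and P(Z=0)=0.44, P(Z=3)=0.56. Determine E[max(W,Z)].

E[max(W,Z)] = Σ_w Σ_z max(w,z) · P(W=w)P(Z=z)
 = 0·0.2464 + 3·0.3136 + 6·0.1936 + 6·0.2464
 = 0 + 0.9408 + 1.1616 + 1.4784
 = 3.5808

3.5808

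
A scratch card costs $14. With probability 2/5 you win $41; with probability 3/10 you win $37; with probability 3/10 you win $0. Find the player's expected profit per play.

13.5

E[payout] = 41·2/5 + 37·3/10 + 0·3/10
 = 82/5 + 111/10 + 0
 = 55/2
Net = 55/2 - 14 = 27/2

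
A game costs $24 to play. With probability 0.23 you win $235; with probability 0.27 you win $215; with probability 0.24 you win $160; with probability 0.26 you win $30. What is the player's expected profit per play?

E[payout] = 235·0.23 + 215·0.27 + 160·0.24 + 30·0.26
 = 54.05 + 58.05 + 38.4 + 7.8
 = 158.3
Net = 158.3 - 24 = 134.3

134.3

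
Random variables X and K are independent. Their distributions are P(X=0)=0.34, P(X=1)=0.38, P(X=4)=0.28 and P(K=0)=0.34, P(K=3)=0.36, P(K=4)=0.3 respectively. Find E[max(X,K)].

2.8908

E[max(X,K)] = Σ_x Σ_k max(x,k) · P(X=x)P(K=k)
 = 0·0.1156 + 3·0.1224 + 4·0.102 + 1·0.1292 + 3·0.1368 + 4·0.114 + 4·0.0952 + 4·0.1008 + 4·0.084
 = 0 + 0.3672 + 0.408 + 0.1292 + 0.4104 + 0.456 + 0.3808 + 0.4032 + 0.336
 = 2.8908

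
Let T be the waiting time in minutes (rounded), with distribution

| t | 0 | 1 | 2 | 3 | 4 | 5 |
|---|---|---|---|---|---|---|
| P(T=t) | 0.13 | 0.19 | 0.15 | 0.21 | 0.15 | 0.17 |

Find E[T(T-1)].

6.76

E[T(T-1)] = Σ t(t-1)·P(T=t)
 = 0·0.13 + 0·0.19 + 2·0.15 + 6·0.21 + 12·0.15 + 20·0.17
 = 0 + 0 + 0.3 + 1.26 + 1.8 + 3.4
 = 6.76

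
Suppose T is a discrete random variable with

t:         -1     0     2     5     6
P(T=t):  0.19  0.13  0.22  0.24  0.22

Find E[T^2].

E[T^2] = Σ t^2·P(T=t)
 = 1·0.19 + 0·0.13 + 4·0.22 + 25·0.24 + 36·0.22
 = 0.19 + 0 + 0.88 + 6 + 7.92
 = 14.99

14.99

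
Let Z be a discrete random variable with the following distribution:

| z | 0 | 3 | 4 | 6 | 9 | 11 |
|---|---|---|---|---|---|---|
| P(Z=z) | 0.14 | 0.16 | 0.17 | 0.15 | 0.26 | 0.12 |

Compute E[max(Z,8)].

E[max(Z,8)] = Σ max(z,8)·P(Z=z)
 = 8·0.14 + 8·0.16 + 8·0.17 + 8·0.15 + 9·0.26 + 11·0.12
 = 1.12 + 1.28 + 1.36 + 1.2 + 2.34 + 1.32
 = 8.62

8.62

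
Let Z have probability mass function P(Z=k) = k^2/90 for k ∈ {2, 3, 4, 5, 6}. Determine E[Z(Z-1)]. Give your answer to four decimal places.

E[Z(Z-1)] = Σ z(z-1)·P(Z=z)
 = 2·2/45 + 6·1/10 + 12·8/45 + 20·5/18 + 30·2/5
 = 4/45 + 3/5 + 32/15 + 50/9 + 12
 = 917/45

20.3778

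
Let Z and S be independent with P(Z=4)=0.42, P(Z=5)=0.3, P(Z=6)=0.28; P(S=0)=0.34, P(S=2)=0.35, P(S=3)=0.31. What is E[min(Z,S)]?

E[min(Z,S)] = Σ_z Σ_s min(z,s) · P(Z=z)P(S=s)
 = 0·0.1428 + 2·0.147 + 3·0.1302 + 0·0.102 + 2·0.105 + 3·0.093 + 0·0.0952 + 2·0.098 + 3·0.0868
 = 0 + 0.294 + 0.3906 + 0 + 0.21 + 0.279 + 0 + 0.196 + 0.2604
 = 1.63

1.63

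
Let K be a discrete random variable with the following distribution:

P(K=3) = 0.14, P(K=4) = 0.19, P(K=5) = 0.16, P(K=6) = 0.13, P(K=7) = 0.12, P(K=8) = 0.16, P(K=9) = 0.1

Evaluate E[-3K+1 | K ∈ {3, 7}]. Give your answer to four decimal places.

-13.5385

P(K ∈ {3, 7}) = 0.14 + 0.12 = 0.26.
E[-3K+1 | K ∈ {3, 7}] = [(-8)·0.14 + (-20)·0.12] / 0.26
 = -3.52 / 0.26
 = -176/13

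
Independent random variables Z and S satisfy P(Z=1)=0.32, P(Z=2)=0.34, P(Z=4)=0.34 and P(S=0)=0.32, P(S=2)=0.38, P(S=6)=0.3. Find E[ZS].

6.0416

E[ZS] = Σ_z Σ_s zs · P(Z=z)P(S=s)
 = 0·0.1024 + 2·0.1216 + 6·0.096 + 0·0.1088 + 4·0.1292 + 12·0.102 + 0·0.1088 + 8·0.1292 + 24·0.102
 = 0 + 0.2432 + 0.576 + 0 + 0.5168 + 1.224 + 0 + 1.0336 + 2.448
 = 6.0416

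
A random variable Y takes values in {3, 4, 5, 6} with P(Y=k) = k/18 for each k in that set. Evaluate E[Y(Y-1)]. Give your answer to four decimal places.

E[Y(Y-1)] = Σ y(y-1)·P(Y=y)
 = 6·1/6 + 12·2/9 + 20·5/18 + 30·1/3
 = 1 + 8/3 + 50/9 + 10
 = 173/9

19.2222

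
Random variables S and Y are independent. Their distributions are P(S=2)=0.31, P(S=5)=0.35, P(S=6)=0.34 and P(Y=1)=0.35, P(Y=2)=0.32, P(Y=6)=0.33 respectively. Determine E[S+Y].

E[S+Y] = Σ_s Σ_y (s+y) · P(S=s)P(Y=y)
 = 3·0.1085 + 4·0.0992 + 8·0.1023 + 6·0.1225 + 7·0.112 + 11·0.1155 + 7·0.119 + 8·0.1088 + 12·0.1122
 = 0.3255 + 0.3968 + 0.8184 + 0.735 + 0.784 + 1.2705 + 0.833 + 0.8704 + 1.3464
 = 7.38

7.38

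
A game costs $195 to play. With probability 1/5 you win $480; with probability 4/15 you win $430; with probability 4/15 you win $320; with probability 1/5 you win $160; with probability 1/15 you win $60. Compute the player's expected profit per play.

137

E[payout] = 480·1/5 + 430·4/15 + 320·4/15 + 160·1/5 + 60·1/15
 = 96 + 344/3 + 256/3 + 32 + 4
 = 332
Net = 332 - 195 = 137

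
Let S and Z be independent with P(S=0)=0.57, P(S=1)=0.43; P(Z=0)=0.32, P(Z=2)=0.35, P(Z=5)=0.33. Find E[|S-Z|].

2.1952

E[|S-Z|] = Σ_s Σ_z |s-z| · P(S=s)P(Z=z)
 = 0·0.1824 + 2·0.1995 + 5·0.1881 + 1·0.1376 + 1·0.1505 + 4·0.1419
 = 0 + 0.399 + 0.9405 + 0.1376 + 0.1505 + 0.5676
 = 2.1952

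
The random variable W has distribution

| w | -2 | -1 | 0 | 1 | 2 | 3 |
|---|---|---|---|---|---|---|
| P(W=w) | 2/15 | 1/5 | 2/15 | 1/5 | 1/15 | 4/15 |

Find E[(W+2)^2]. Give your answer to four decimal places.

10.2667

E[(W+2)^2] = Σ (w+2)^2·P(W=w)
 = 0·2/15 + 1·1/5 + 4·2/15 + 9·1/5 + 16·1/15 + 25·4/15
 = 0 + 1/5 + 8/15 + 9/5 + 16/15 + 20/3
 = 154/15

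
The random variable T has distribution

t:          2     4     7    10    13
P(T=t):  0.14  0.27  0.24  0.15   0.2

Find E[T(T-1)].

58.3

E[T(T-1)] = Σ t(t-1)·P(T=t)
 = 2·0.14 + 12·0.27 + 42·0.24 + 90·0.15 + 156·0.2
 = 0.28 + 3.24 + 10.08 + 13.5 + 31.2
 = 58.3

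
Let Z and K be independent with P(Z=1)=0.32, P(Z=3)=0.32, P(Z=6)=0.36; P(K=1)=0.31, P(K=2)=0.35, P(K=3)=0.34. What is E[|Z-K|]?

E[|Z-K|] = Σ_z Σ_k |z-k| · P(Z=z)P(K=k)
 = 0·0.0992 + 1·0.112 + 2·0.1088 + 2·0.0992 + 1·0.112 + 0·0.1088 + 5·0.1116 + 4·0.126 + 3·0.1224
 = 0 + 0.112 + 0.2176 + 0.1984 + 0.112 + 0 + 0.558 + 0.504 + 0.3672
 = 2.0692

2.0692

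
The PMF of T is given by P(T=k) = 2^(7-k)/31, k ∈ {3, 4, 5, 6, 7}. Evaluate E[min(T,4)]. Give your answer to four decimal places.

3.4839

E[min(T,4)] = Σ min(t,4)·P(T=t)
 = 3·16/31 + 4·8/31 + 4·4/31 + 4·2/31 + 4·1/31
 = 48/31 + 32/31 + 16/31 + 8/31 + 4/31
 = 108/31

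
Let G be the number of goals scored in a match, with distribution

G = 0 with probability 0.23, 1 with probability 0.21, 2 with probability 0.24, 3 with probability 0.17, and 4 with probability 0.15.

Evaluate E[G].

E[G] = Σ g·P(G=g)
 = 0·0.23 + 1·0.21 + 2·0.24 + 3·0.17 + 4·0.15
 = 0 + 0.21 + 0.48 + 0.51 + 0.6
 = 1.8

1.8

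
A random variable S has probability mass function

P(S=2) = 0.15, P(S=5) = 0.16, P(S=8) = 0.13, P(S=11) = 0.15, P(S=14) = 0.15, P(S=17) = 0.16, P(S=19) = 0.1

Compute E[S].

E[S] = Σ s·P(S=s)
 = 2·0.15 + 5·0.16 + 8·0.13 + 11·0.15 + 14·0.15 + 17·0.16 + 19·0.1
 = 0.3 + 0.8 + 1.04 + 1.65 + 2.1 + 2.72 + 1.9
 = 10.51

10.51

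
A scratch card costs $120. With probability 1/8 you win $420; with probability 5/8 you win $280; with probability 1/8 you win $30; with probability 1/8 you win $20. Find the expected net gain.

E[payout] = 420·1/8 + 280·5/8 + 30·1/8 + 20·1/8
 = 105/2 + 175 + 15/4 + 5/2
 = 935/4
Net = 935/4 - 120 = 455/4

113.75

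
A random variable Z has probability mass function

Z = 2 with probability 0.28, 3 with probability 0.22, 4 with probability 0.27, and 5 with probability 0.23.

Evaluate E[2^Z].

14.56

E[2^Z] = Σ 2^z·P(Z=z)
 = 4·0.28 + 8·0.22 + 16·0.27 + 32·0.23
 = 1.12 + 1.76 + 4.32 + 7.36
 = 14.56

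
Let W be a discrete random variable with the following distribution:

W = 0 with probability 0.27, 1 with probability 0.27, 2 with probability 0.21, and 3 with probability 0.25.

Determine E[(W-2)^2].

1.6

E[(W-2)^2] = Σ (w-2)^2·P(W=w)
 = 4·0.27 + 1·0.27 + 0·0.21 + 1·0.25
 = 1.08 + 0.27 + 0 + 0.25
 = 1.6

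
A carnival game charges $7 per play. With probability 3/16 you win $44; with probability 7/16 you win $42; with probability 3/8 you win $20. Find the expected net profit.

27.125

E[payout] = 44·3/16 + 42·7/16 + 20·3/8
 = 33/4 + 147/8 + 15/2
 = 273/8
Net = 273/8 - 7 = 217/8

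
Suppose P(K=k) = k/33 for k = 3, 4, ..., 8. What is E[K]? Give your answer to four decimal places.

E[K] = Σ k·P(K=k)
 = 3·1/11 + 4·4/33 + 5·5/33 + 6·2/11 + 7·7/33 + 8·8/33
 = 3/11 + 16/33 + 25/33 + 12/11 + 49/33 + 64/33
 = 199/33

6.0303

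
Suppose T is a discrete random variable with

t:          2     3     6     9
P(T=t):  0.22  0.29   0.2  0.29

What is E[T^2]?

34.18

E[T^2] = Σ t^2·P(T=t)
 = 4·0.22 + 9·0.29 + 36·0.2 + 81·0.29
 = 0.88 + 2.61 + 7.2 + 23.49
 = 34.18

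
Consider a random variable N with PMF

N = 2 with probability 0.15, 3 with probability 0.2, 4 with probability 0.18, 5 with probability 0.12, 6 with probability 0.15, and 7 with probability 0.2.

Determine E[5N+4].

E[5N+4] = Σ (5n+4)·P(N=n)
 = 14·0.15 + 19·0.2 + 24·0.18 + 29·0.12 + 34·0.15 + 39·0.2
 = 2.1 + 3.8 + 4.32 + 3.48 + 5.1 + 7.8
 = 26.6

26.6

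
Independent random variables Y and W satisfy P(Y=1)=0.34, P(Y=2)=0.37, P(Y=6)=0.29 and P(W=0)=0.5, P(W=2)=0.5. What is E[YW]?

E[YW] = Σ_y Σ_w yw · P(Y=y)P(W=w)
 = 0·0.17 + 2·0.17 + 0·0.185 + 4·0.185 + 0·0.145 + 12·0.145
 = 0 + 0.34 + 0 + 0.74 + 0 + 1.74
 = 2.82

2.82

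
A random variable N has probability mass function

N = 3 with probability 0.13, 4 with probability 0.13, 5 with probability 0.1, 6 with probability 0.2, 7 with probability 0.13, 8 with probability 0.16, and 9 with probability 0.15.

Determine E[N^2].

E[N^2] = Σ n^2·P(N=n)
 = 9·0.13 + 16·0.13 + 25·0.1 + 36·0.2 + 49·0.13 + 64·0.16 + 81·0.15
 = 1.17 + 2.08 + 2.5 + 7.2 + 6.37 + 10.24 + 12.15
 = 41.71

41.71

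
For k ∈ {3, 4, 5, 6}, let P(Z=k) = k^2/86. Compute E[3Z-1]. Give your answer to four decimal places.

E[3Z-1] = Σ (3z-1)·P(Z=z)
 = 8·9/86 + 11·8/43 + 14·25/86 + 17·18/43
 = 36/43 + 88/43 + 175/43 + 306/43
 = 605/43

14.0698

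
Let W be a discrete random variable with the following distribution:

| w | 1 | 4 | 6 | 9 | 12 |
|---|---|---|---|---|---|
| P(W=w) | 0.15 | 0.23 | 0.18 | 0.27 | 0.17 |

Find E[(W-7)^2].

12.98

E[(W-7)^2] = Σ (w-7)^2·P(W=w)
 = 36·0.15 + 9·0.23 + 1·0.18 + 4·0.27 + 25·0.17
 = 5.4 + 2.07 + 0.18 + 1.08 + 4.25
 = 12.98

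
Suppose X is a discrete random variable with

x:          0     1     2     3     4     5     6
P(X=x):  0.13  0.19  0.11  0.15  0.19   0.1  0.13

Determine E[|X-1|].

E[|X-1|] = Σ |x-1|·P(X=x)
 = 1·0.13 + 0·0.19 + 1·0.11 + 2·0.15 + 3·0.19 + 4·0.1 + 5·0.13
 = 0.13 + 0 + 0.11 + 0.3 + 0.57 + 0.4 + 0.65
 = 2.16

2.16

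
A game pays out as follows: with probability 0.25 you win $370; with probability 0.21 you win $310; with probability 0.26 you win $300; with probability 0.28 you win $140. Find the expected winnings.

274.8

E[payout] = 370·0.25 + 310·0.21 + 300·0.26 + 140·0.28
 = 92.5 + 65.1 + 78 + 39.2
 = 274.8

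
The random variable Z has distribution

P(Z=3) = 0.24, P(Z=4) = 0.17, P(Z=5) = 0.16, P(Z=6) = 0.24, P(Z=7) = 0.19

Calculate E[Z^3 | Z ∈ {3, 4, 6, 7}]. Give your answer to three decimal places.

159.964

P(Z ∈ {3, 4, 6, 7}) = 0.24 + 0.17 + 0.24 + 0.19 = 0.84.
E[Z^3 | Z ∈ {3, 4, 6, 7}] = [27·0.24 + 64·0.17 + 216·0.24 + 343·0.19] / 0.84
 = 134.37 / 0.84
 = 4479/28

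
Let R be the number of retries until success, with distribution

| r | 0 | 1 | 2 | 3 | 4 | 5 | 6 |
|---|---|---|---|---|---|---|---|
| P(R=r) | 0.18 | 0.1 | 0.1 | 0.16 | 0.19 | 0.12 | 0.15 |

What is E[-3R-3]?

E[-3R-3] = Σ (-3r-3)·P(R=r)
 = (-3)·0.18 + (-6)·0.1 + (-9)·0.1 + (-12)·0.16 + (-15)·0.19 + (-18)·0.12 + (-21)·0.15
 = (-0.54) + (-0.6) + (-0.9) + (-1.92) + (-2.85) + (-2.16) + (-3.15)
 = -12.12

-12.12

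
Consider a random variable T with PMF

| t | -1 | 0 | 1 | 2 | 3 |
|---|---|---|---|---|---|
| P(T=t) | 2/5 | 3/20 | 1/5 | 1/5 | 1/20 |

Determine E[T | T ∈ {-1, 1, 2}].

0.25

P(T ∈ {-1, 1, 2}) = 2/5 + 1/5 + 1/5 = 4/5.
E[T | T ∈ {-1, 1, 2}] = [(-1)·2/5 + 1·1/5 + 2·1/5] / (4/5)
 = 1/5 / (4/5)
 = 1/4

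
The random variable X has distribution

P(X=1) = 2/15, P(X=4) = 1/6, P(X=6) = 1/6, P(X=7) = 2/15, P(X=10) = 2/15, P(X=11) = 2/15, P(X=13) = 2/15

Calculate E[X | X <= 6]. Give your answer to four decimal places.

P(X <= 6) = 2/15 + 1/6 + 1/6 = 7/15.
E[X | X <= 6] = [1·2/15 + 4·1/6 + 6·1/6] / (7/15)
 = 9/5 / (7/15)
 = 27/7

3.8571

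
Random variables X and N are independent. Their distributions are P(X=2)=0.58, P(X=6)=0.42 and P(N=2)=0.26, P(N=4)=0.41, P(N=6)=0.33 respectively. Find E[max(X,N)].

E[max(X,N)] = Σ_x Σ_n max(x,n) · P(X=x)P(N=n)
 = 2·0.1508 + 4·0.2378 + 6·0.1914 + 6·0.1092 + 6·0.1722 + 6·0.1386
 = 0.3016 + 0.9512 + 1.1484 + 0.6552 + 1.0332 + 0.8316
 = 4.9212

4.9212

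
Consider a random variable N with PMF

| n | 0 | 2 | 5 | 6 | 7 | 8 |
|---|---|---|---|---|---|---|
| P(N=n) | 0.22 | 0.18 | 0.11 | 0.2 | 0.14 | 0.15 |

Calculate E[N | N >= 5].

6.55

P(N >= 5) = 0.11 + 0.2 + 0.14 + 0.15 = 0.6.
E[N | N >= 5] = [5·0.11 + 6·0.2 + 7·0.14 + 8·0.15] / 0.6
 = 3.93 / 0.6
 = 131/20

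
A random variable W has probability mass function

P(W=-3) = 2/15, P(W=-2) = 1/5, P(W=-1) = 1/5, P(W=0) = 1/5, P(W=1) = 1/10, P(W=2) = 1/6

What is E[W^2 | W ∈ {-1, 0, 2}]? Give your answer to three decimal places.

P(W ∈ {-1, 0, 2}) = 1/5 + 1/5 + 1/6 = 17/30.
E[W^2 | W ∈ {-1, 0, 2}] = [1·1/5 + 0·1/5 + 4·1/6] / (17/30)
 = 13/15 / (17/30)
 = 26/17

1.529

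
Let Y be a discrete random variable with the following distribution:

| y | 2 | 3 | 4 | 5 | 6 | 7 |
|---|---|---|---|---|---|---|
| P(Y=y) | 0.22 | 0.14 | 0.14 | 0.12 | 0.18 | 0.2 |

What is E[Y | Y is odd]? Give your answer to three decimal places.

5.261

P(Y is odd) = 0.14 + 0.12 + 0.2 = 0.46.
E[Y | Y is odd] = [3·0.14 + 5·0.12 + 7·0.2] / 0.46
 = 2.42 / 0.46
 = 121/23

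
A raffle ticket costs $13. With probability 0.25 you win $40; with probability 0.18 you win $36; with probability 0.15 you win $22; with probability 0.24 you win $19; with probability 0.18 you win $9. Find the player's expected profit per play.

E[payout] = 40·0.25 + 36·0.18 + 22·0.15 + 19·0.24 + 9·0.18
 = 10 + 6.48 + 3.3 + 4.56 + 1.62
 = 25.96
Net = 25.96 - 13 = 12.96

12.96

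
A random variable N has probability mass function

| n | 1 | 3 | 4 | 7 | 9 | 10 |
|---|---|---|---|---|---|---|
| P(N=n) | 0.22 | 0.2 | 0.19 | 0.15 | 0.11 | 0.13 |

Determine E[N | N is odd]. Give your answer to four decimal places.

4.2059

P(N is odd) = 0.22 + 0.2 + 0.15 + 0.11 = 0.68.
E[N | N is odd] = [1·0.22 + 3·0.2 + 7·0.15 + 9·0.11] / 0.68
 = 2.86 / 0.68
 = 143/34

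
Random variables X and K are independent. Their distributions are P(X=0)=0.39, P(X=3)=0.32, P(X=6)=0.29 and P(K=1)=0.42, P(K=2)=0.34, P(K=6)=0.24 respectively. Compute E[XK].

E[XK] = Σ_x Σ_k xk · P(X=x)P(K=k)
 = 0·0.1638 + 0·0.1326 + 0·0.0936 + 3·0.1344 + 6·0.1088 + 18·0.0768 + 6·0.1218 + 12·0.0986 + 36·0.0696
 = 0 + 0 + 0 + 0.4032 + 0.6528 + 1.3824 + 0.7308 + 1.1832 + 2.5056
 = 6.858

6.858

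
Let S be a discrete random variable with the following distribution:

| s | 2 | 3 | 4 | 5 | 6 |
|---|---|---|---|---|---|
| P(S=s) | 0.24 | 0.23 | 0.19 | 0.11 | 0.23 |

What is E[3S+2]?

E[3S+2] = Σ (3s+2)·P(S=s)
 = 8·0.24 + 11·0.23 + 14·0.19 + 17·0.11 + 20·0.23
 = 1.92 + 2.53 + 2.66 + 1.87 + 4.6
 = 13.58

13.58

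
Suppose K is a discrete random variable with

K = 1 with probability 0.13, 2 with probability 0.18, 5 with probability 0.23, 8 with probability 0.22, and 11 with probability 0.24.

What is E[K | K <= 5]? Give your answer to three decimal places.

P(K <= 5) = 0.13 + 0.18 + 0.23 = 0.54.
E[K | K <= 5] = [1·0.13 + 2·0.18 + 5·0.23] / 0.54
 = 1.64 / 0.54
 = 82/27

3.037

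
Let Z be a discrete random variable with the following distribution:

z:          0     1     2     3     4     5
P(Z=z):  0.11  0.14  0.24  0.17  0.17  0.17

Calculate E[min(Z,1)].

E[min(Z,1)] = Σ min(z,1)·P(Z=z)
 = 0·0.11 + 1·0.14 + 1·0.24 + 1·0.17 + 1·0.17 + 1·0.17
 = 0 + 0.14 + 0.24 + 0.17 + 0.17 + 0.17
 = 0.89

0.89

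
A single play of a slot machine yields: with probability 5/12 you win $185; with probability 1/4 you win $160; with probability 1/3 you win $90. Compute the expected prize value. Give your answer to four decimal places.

147.0833

E[payout] = 185·5/12 + 160·1/4 + 90·1/3
 = 925/12 + 40 + 30
 = 1765/12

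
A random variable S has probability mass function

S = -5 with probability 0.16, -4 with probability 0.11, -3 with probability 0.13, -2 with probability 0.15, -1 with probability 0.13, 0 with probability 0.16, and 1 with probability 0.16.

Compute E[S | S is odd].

-2

P(S is odd) = 0.16 + 0.13 + 0.13 + 0.16 = 0.58.
E[S | S is odd] = [(-5)·0.16 + (-3)·0.13 + (-1)·0.13 + 1·0.16] / 0.58
 = -1.16 / 0.58
 = -2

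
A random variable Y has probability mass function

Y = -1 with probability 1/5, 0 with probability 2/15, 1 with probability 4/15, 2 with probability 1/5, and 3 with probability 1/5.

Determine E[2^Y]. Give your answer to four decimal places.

3.1667

E[2^Y] = Σ 2^y·P(Y=y)
 = 1/2·1/5 + 1·2/15 + 2·4/15 + 4·1/5 + 8·1/5
 = 1/10 + 2/15 + 8/15 + 4/5 + 8/5
 = 19/6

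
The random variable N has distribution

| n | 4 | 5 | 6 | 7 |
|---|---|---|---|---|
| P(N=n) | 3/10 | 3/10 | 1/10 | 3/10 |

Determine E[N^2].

E[N^2] = Σ n^2·P(N=n)
 = 16·3/10 + 25·3/10 + 36·1/10 + 49·3/10
 = 24/5 + 15/2 + 18/5 + 147/10
 = 153/5

30.6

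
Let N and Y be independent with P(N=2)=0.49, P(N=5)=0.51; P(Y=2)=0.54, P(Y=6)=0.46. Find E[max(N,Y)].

E[max(N,Y)] = Σ_n Σ_y max(n,y) · P(N=n)P(Y=y)
 = 2·0.2646 + 6·0.2254 + 5·0.2754 + 6·0.2346
 = 0.5292 + 1.3524 + 1.377 + 1.4076
 = 4.6662

4.6662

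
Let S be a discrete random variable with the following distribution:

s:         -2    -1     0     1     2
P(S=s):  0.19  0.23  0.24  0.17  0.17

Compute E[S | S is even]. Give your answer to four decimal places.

P(S is even) = 0.19 + 0.24 + 0.17 = 0.6.
E[S | S is even] = [(-2)·0.19 + 0·0.24 + 2·0.17] / 0.6
 = -0.04 / 0.6
 = -1/15

-0.0667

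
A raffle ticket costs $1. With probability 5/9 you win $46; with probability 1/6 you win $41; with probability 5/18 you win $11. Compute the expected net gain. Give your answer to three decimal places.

34.444

E[payout] = 46·5/9 + 41·1/6 + 11·5/18
 = 230/9 + 41/6 + 55/18
 = 319/9
Net = 319/9 - 1 = 310/9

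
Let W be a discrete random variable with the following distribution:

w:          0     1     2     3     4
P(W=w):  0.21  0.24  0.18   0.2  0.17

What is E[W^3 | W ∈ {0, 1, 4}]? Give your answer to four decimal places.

P(W ∈ {0, 1, 4}) = 0.21 + 0.24 + 0.17 = 0.62.
E[W^3 | W ∈ {0, 1, 4}] = [0·0.21 + 1·0.24 + 64·0.17] / 0.62
 = 11.12 / 0.62
 = 556/31

17.9355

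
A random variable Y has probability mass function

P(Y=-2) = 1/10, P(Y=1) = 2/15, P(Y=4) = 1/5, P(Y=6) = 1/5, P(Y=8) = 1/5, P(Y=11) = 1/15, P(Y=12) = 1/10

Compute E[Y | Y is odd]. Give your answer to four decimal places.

4.3333

P(Y is odd) = 2/15 + 1/15 = 1/5.
E[Y | Y is odd] = [1·2/15 + 11·1/15] / (1/5)
 = 13/15 / (1/5)
 = 13/3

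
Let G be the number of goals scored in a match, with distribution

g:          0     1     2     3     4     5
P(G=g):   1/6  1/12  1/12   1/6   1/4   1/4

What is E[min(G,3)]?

E[min(G,3)] = Σ min(g,3)·P(G=g)
 = 0·1/6 + 1·1/12 + 2·1/12 + 3·1/6 + 3·1/4 + 3·1/4
 = 0 + 1/12 + 1/6 + 1/2 + 3/4 + 3/4
 = 9/4

2.25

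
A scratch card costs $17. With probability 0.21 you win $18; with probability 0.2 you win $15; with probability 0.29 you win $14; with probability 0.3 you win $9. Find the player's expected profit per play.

-3.46

E[payout] = 18·0.21 + 15·0.2 + 14·0.29 + 9·0.3
 = 3.78 + 3 + 4.06 + 2.7
 = 13.54
Net = 13.54 - 17 = -3.46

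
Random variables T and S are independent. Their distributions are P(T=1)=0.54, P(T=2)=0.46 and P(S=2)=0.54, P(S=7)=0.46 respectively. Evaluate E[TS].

6.278

E[TS] = Σ_t Σ_s ts · P(T=t)P(S=s)
 = 2·0.2916 + 7·0.2484 + 4·0.2484 + 14·0.2116
 = 0.5832 + 1.7388 + 0.9936 + 2.9624
 = 6.278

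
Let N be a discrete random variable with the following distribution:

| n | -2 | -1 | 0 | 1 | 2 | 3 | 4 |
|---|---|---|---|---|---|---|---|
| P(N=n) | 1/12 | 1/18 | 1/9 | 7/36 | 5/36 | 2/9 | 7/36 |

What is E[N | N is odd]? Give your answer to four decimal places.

P(N is odd) = 1/18 + 7/36 + 2/9 = 17/36.
E[N | N is odd] = [(-1)·1/18 + 1·7/36 + 3·2/9] / (17/36)
 = 29/36 / (17/36)
 = 29/17

1.7059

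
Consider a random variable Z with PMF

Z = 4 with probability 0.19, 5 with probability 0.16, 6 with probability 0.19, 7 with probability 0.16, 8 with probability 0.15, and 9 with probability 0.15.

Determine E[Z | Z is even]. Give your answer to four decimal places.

5.8491

P(Z is even) = 0.19 + 0.19 + 0.15 = 0.53.
E[Z | Z is even] = [4·0.19 + 6·0.19 + 8·0.15] / 0.53
 = 3.1 / 0.53
 = 310/53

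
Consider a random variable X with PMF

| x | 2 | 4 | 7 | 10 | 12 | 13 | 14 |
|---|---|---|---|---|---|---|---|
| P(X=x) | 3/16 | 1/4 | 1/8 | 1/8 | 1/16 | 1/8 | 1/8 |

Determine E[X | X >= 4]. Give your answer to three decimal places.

P(X >= 4) = 1/4 + 1/8 + 1/8 + 1/16 + 1/8 + 1/8 = 13/16.
E[X | X >= 4] = [4·1/4 + 7·1/8 + 10·1/8 + 12·1/16 + 13·1/8 + 14·1/8] / (13/16)
 = 29/4 / (13/16)
 = 116/13

8.923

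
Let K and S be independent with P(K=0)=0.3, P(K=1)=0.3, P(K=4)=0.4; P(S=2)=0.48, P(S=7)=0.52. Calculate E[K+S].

E[K+S] = Σ_k Σ_s (k+s) · P(K=k)P(S=s)
 = 2·0.144 + 7·0.156 + 3·0.144 + 8·0.156 + 6·0.192 + 11·0.208
 = 0.288 + 1.092 + 0.432 + 1.248 + 1.152 + 2.288
 = 6.5

6.5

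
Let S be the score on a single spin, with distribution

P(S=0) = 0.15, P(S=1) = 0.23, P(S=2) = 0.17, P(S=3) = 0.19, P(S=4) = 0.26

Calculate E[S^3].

E[S^3] = Σ s^3·P(S=s)
 = 0·0.15 + 1·0.23 + 8·0.17 + 27·0.19 + 64·0.26
 = 0 + 0.23 + 1.36 + 5.13 + 16.64
 = 23.36

23.36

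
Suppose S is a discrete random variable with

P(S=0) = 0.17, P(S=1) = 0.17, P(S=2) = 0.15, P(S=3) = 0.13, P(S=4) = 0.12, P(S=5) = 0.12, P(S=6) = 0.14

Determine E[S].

E[S] = Σ s·P(S=s)
 = 0·0.17 + 1·0.17 + 2·0.15 + 3·0.13 + 4·0.12 + 5·0.12 + 6·0.14
 = 0 + 0.17 + 0.3 + 0.39 + 0.48 + 0.6 + 0.84
 = 2.78

2.78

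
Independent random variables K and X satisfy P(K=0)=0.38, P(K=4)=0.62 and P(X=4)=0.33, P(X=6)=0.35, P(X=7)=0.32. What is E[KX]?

14.0368

E[KX] = Σ_k Σ_x kx · P(K=k)P(X=x)
 = 0·0.1254 + 0·0.133 + 0·0.1216 + 16·0.2046 + 24·0.217 + 28·0.1984
 = 0 + 0 + 0 + 3.2736 + 5.208 + 5.5552
 = 14.0368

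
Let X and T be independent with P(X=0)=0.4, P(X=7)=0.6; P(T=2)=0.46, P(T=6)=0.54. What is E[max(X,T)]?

E[max(X,T)] = Σ_x Σ_t max(x,t) · P(X=x)P(T=t)
 = 2·0.184 + 6·0.216 + 7·0.276 + 7·0.324
 = 0.368 + 1.296 + 1.932 + 2.268
 = 5.864

5.864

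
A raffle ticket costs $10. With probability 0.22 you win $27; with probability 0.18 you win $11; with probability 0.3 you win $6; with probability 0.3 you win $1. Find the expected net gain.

E[payout] = 27·0.22 + 11·0.18 + 6·0.3 + 1·0.3
 = 5.94 + 1.98 + 1.8 + 0.3
 = 10.02
Net = 10.02 - 10 = 0.02

0.02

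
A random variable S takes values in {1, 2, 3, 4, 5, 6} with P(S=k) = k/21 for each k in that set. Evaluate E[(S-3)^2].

E[(S-3)^2] = Σ (s-3)^2·P(S=s)
 = 4·1/21 + 1·2/21 + 0·1/7 + 1·4/21 + 4·5/21 + 9·2/7
 = 4/21 + 2/21 + 0 + 4/21 + 20/21 + 18/7
 = 4

4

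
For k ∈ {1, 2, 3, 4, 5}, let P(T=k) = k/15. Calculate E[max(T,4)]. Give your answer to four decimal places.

4.3333

E[max(T,4)] = Σ max(t,4)·P(T=t)
 = 4·1/15 + 4·2/15 + 4·1/5 + 4·4/15 + 5·1/3
 = 4/15 + 8/15 + 4/5 + 16/15 + 5/3
 = 13/3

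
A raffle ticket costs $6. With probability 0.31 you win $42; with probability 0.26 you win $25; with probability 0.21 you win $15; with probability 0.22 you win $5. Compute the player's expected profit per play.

17.77

E[payout] = 42·0.31 + 25·0.26 + 15·0.21 + 5·0.22
 = 13.02 + 6.5 + 3.15 + 1.1
 = 23.77
Net = 23.77 - 6 = 17.77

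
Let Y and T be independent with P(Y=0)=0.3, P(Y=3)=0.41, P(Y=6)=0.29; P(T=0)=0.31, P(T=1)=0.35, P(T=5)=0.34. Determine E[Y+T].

E[Y+T] = Σ_y Σ_t (y+t) · P(Y=y)P(T=t)
 = 0·0.093 + 1·0.105 + 5·0.102 + 3·0.1271 + 4·0.1435 + 8·0.1394 + 6·0.0899 + 7·0.1015 + 11·0.0986
 = 0 + 0.105 + 0.51 + 0.3813 + 0.574 + 1.1152 + 0.5394 + 0.7105 + 1.0846
 = 5.02

5.02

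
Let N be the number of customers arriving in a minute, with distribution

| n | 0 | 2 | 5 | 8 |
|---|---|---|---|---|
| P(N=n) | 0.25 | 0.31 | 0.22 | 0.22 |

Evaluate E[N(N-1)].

E[N(N-1)] = Σ n(n-1)·P(N=n)
 = 0·0.25 + 2·0.31 + 20·0.22 + 56·0.22
 = 0 + 0.62 + 4.4 + 12.32
 = 17.34

17.34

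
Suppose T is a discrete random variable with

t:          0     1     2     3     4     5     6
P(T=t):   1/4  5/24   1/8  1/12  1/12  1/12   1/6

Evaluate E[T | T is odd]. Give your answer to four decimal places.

2.3333

P(T is odd) = 5/24 + 1/12 + 1/12 = 3/8.
E[T | T is odd] = [1·5/24 + 3·1/12 + 5·1/12] / (3/8)
 = 7/8 / (3/8)
 = 7/3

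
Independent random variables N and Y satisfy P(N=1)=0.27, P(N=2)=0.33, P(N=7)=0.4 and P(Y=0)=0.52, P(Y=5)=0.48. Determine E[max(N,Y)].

4.7236

E[max(N,Y)] = Σ_n Σ_y max(n,y) · P(N=n)P(Y=y)
 = 1·0.1404 + 5·0.1296 + 2·0.1716 + 5·0.1584 + 7·0.208 + 7·0.192
 = 0.1404 + 0.648 + 0.3432 + 0.792 + 1.456 + 1.344
 = 4.7236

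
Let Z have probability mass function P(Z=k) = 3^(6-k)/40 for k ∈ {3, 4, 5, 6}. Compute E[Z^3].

E[Z^3] = Σ z^3·P(Z=z)
 = 27·27/40 + 64·9/40 + 125·3/40 + 216·1/40
 = 729/40 + 72/5 + 75/8 + 27/5
 = 237/5

47.4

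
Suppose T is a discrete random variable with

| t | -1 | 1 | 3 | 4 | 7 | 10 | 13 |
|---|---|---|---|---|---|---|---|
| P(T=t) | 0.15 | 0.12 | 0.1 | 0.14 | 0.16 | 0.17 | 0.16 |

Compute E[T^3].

588.03

E[T^3] = Σ t^3·P(T=t)
 = (-1)·0.15 + 1·0.12 + 27·0.1 + 64·0.14 + 343·0.16 + 1000·0.17 + 2197·0.16
 = (-0.15) + 0.12 + 2.7 + 8.96 + 54.88 + 170 + 351.52
 = 588.03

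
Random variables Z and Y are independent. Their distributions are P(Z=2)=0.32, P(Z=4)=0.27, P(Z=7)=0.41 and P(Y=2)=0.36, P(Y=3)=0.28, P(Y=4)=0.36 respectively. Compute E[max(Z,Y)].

E[max(Z,Y)] = Σ_z Σ_y max(z,y) · P(Z=z)P(Y=y)
 = 2·0.1152 + 3·0.0896 + 4·0.1152 + 4·0.0972 + 4·0.0756 + 4·0.0972 + 7·0.1476 + 7·0.1148 + 7·0.1476
 = 0.2304 + 0.2688 + 0.4608 + 0.3888 + 0.3024 + 0.3888 + 1.0332 + 0.8036 + 1.0332
 = 4.91

4.91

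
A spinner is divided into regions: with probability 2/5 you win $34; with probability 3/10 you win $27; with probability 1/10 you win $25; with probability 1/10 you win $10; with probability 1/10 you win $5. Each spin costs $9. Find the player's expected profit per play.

E[payout] = 34·2/5 + 27·3/10 + 25·1/10 + 10·1/10 + 5·1/10
 = 68/5 + 81/10 + 5/2 + 1 + 1/2
 = 257/10
Net = 257/10 - 9 = 167/10

16.7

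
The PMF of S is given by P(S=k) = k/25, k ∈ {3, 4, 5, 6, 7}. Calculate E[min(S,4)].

E[min(S,4)] = Σ min(s,4)·P(S=s)
 = 3·3/25 + 4·4/25 + 4·1/5 + 4·6/25 + 4·7/25
 = 9/25 + 16/25 + 4/5 + 24/25 + 28/25
 = 97/25

3.88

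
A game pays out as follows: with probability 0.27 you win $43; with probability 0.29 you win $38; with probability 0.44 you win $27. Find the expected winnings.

E[payout] = 43·0.27 + 38·0.29 + 27·0.44
 = 11.61 + 11.02 + 11.88
 = 34.51

34.51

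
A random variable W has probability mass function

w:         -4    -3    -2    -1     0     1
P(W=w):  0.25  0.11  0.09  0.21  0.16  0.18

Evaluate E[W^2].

5.74

E[W^2] = Σ w^2·P(W=w)
 = 16·0.25 + 9·0.11 + 4·0.09 + 1·0.21 + 0·0.16 + 1·0.18
 = 4 + 0.99 + 0.36 + 0.21 + 0 + 0.18
 = 5.74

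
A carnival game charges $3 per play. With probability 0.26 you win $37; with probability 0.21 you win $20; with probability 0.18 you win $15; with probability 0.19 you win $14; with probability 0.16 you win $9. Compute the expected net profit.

E[payout] = 37·0.26 + 20·0.21 + 15·0.18 + 14·0.19 + 9·0.16
 = 9.62 + 4.2 + 2.7 + 2.66 + 1.44
 = 20.62
Net = 20.62 - 3 = 17.62

17.62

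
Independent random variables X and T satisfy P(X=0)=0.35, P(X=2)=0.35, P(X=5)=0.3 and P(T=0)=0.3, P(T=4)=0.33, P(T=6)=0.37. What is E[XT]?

E[XT] = Σ_x Σ_t xt · P(X=x)P(T=t)
 = 0·0.105 + 0·0.1155 + 0·0.1295 + 0·0.105 + 8·0.1155 + 12·0.1295 + 0·0.09 + 20·0.099 + 30·0.111
 = 0 + 0 + 0 + 0 + 0.924 + 1.554 + 0 + 1.98 + 3.33
 = 7.788

7.788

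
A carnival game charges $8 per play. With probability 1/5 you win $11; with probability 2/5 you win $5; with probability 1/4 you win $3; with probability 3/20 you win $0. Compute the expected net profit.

E[payout] = 11·1/5 + 5·2/5 + 3·1/4 + 0·3/20
 = 11/5 + 2 + 3/4 + 0
 = 99/20
Net = 99/20 - 8 = -61/20

-3.05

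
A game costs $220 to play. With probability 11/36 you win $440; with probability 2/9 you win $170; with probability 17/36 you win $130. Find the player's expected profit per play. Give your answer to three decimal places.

E[payout] = 440·11/36 + 170·2/9 + 130·17/36
 = 1210/9 + 340/9 + 1105/18
 = 4205/18
Net = 4205/18 - 220 = 245/18

13.611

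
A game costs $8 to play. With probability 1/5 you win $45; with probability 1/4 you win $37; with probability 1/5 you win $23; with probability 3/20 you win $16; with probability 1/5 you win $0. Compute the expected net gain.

E[payout] = 45·1/5 + 37·1/4 + 23·1/5 + 16·3/20 + 0·1/5
 = 9 + 37/4 + 23/5 + 12/5 + 0
 = 101/4
Net = 101/4 - 8 = 69/4

17.25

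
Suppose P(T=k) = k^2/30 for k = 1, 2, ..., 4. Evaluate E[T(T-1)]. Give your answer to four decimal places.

E[T(T-1)] = Σ t(t-1)·P(T=t)
 = 0·1/30 + 2·2/15 + 6·3/10 + 12·8/15
 = 0 + 4/15 + 9/5 + 32/5
 = 127/15

8.4667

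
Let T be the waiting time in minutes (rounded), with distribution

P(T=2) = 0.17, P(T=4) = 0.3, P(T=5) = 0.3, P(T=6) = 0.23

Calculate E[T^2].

E[T^2] = Σ t^2·P(T=t)
 = 4·0.17 + 16·0.3 + 25·0.3 + 36·0.23
 = 0.68 + 4.8 + 7.5 + 8.28
 = 21.26

21.26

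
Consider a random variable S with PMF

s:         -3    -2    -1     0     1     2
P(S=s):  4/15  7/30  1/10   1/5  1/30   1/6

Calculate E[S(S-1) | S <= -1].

8

P(S <= -1) = 4/15 + 7/30 + 1/10 = 3/5.
E[S(S-1) | S <= -1] = [12·4/15 + 6·7/30 + 2·1/10] / (3/5)
 = 24/5 / (3/5)
 = 8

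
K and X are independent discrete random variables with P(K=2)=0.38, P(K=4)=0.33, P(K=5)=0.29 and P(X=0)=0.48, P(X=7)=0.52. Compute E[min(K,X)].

1.8356

E[min(K,X)] = Σ_k Σ_x min(k,x) · P(K=k)P(X=x)
 = 0·0.1824 + 2·0.1976 + 0·0.1584 + 4·0.1716 + 0·0.1392 + 5·0.1508
 = 0 + 0.3952 + 0 + 0.6864 + 0 + 0.754
 = 1.8356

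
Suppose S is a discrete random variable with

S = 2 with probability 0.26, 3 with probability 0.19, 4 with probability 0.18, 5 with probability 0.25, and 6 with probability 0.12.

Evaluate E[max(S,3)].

4.04

E[max(S,3)] = Σ max(s,3)·P(S=s)
 = 3·0.26 + 3·0.19 + 4·0.18 + 5·0.25 + 6·0.12
 = 0.78 + 0.57 + 0.72 + 1.25 + 0.72
 = 4.04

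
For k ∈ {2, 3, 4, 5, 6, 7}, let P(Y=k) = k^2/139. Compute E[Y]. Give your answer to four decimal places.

5.6331

E[Y] = Σ y·P(Y=y)
 = 2·4/139 + 3·9/139 + 4·16/139 + 5·25/139 + 6·36/139 + 7·49/139
 = 8/139 + 27/139 + 64/139 + 125/139 + 216/139 + 343/139
 = 783/139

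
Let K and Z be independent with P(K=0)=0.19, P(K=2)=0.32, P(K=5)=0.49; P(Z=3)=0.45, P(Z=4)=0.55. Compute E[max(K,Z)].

4.2605

E[max(K,Z)] = Σ_k Σ_z max(k,z) · P(K=k)P(Z=z)
 = 3·0.0855 + 4·0.1045 + 3·0.144 + 4·0.176 + 5·0.2205 + 5·0.2695
 = 0.2565 + 0.418 + 0.432 + 0.704 + 1.1025 + 1.3475
 = 4.2605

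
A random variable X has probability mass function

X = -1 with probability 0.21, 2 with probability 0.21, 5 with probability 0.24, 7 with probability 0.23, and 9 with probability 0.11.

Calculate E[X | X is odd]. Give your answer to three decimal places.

P(X is odd) = 0.21 + 0.24 + 0.23 + 0.11 = 0.79.
E[X | X is odd] = [(-1)·0.21 + 5·0.24 + 7·0.23 + 9·0.11] / 0.79
 = 3.59 / 0.79
 = 359/79

4.544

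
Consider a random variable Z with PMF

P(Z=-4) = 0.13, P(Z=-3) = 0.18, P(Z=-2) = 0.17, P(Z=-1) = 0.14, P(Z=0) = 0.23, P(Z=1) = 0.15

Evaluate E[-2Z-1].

1.78

E[-2Z-1] = Σ (-2z-1)·P(Z=z)
 = 7·0.13 + 5·0.18 + 3·0.17 + 1·0.14 + (-1)·0.23 + (-3)·0.15
 = 0.91 + 0.9 + 0.51 + 0.14 + (-0.23) + (-0.45)
 = 1.78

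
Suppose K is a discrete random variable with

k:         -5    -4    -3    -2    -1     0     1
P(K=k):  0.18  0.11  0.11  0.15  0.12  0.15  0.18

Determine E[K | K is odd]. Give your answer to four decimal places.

P(K is odd) = 0.18 + 0.11 + 0.12 + 0.18 = 0.59.
E[K | K is odd] = [(-5)·0.18 + (-3)·0.11 + (-1)·0.12 + 1·0.18] / 0.59
 = -1.17 / 0.59
 = -117/59

-1.9831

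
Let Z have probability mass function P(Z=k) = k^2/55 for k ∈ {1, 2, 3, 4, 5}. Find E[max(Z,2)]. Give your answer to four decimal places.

4.1091

E[max(Z,2)] = Σ max(z,2)·P(Z=z)
 = 2·1/55 + 2·4/55 + 3·9/55 + 4·16/55 + 5·5/11
 = 2/55 + 8/55 + 27/55 + 64/55 + 25/11
 = 226/55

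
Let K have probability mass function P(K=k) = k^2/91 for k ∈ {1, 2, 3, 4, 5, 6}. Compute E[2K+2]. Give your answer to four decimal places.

E[2K+2] = Σ (2k+2)·P(K=k)
 = 4·1/91 + 6·4/91 + 8·9/91 + 10·16/91 + 12·25/91 + 14·36/91
 = 4/91 + 24/91 + 72/91 + 160/91 + 300/91 + 72/13
 = 152/13

11.6923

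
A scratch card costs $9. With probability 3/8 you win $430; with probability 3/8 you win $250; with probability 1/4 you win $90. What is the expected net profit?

268.5

E[payout] = 430·3/8 + 250·3/8 + 90·1/4
 = 645/4 + 375/4 + 45/2
 = 555/2
Net = 555/2 - 9 = 537/2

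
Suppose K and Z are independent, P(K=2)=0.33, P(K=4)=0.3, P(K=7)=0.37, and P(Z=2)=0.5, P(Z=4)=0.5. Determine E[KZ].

13.35

E[KZ] = Σ_k Σ_z kz · P(K=k)P(Z=z)
 = 4·0.165 + 8·0.165 + 8·0.15 + 16·0.15 + 14·0.185 + 28·0.185
 = 0.66 + 1.32 + 1.2 + 2.4 + 2.59 + 5.18
 = 13.35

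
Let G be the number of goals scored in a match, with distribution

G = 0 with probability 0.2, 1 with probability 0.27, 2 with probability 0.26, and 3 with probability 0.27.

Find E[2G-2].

1.2

E[2G-2] = Σ (2g-2)·P(G=g)
 = (-2)·0.2 + 0·0.27 + 2·0.26 + 4·0.27
 = (-0.4) + 0 + 0.52 + 1.08
 = 1.2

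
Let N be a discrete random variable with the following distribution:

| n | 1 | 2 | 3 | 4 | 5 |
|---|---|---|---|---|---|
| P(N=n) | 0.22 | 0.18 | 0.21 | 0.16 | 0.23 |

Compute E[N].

3

E[N] = Σ n·P(N=n)
 = 1·0.22 + 2·0.18 + 3·0.21 + 4·0.16 + 5·0.23
 = 0.22 + 0.36 + 0.63 + 0.64 + 1.15
 = 3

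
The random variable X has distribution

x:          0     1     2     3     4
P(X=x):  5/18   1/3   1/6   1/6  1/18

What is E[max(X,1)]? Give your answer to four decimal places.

1.6667

E[max(X,1)] = Σ max(x,1)·P(X=x)
 = 1·5/18 + 1·1/3 + 2·1/6 + 3·1/6 + 4·1/18
 = 5/18 + 1/3 + 1/3 + 1/2 + 2/9
 = 5/3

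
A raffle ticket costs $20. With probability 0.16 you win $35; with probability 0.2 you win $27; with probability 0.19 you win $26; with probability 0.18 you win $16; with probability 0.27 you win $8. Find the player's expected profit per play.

E[payout] = 35·0.16 + 27·0.2 + 26·0.19 + 16·0.18 + 8·0.27
 = 5.6 + 5.4 + 4.94 + 2.88 + 2.16
 = 20.98
Net = 20.98 - 20 = 0.98

0.98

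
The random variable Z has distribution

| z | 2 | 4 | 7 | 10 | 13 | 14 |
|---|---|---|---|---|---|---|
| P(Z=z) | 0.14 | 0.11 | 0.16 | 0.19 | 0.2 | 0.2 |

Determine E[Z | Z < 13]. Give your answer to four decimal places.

P(Z < 13) = 0.14 + 0.11 + 0.16 + 0.19 = 0.6.
E[Z | Z < 13] = [2·0.14 + 4·0.11 + 7·0.16 + 10·0.19] / 0.6
 = 3.74 / 0.6
 = 187/30

6.2333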